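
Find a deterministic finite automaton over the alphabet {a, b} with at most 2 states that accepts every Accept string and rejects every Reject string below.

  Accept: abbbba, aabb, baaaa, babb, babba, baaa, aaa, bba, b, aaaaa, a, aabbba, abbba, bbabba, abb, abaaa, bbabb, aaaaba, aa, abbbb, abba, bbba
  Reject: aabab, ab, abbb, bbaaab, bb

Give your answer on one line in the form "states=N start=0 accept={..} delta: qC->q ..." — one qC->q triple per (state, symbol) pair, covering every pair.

states=2 start=0 accept={1} delta: 0a->1 0b->1 1a->1 1b->0

Fold the examples into a partial DFA from state 0: repeatedly fix the first undefined (state, symbol) met by the shortest-then-alphabetical prefix, trying targets in increasing order and rejecting any under which an Accept and a Reject string meet in one state with the same remainder; add a state when all current targets are rejected. Accepting states are where Accept strings end.
a: 0a undefined. 0a->0: no, aabb/bb meet in 0 with "bb" left. Open state 1: 0a->1.
b: 0b undefined. 0b->0: no, b/bb meet in 0. 0b->1: ok.
aa: 1a undefined. 1a->0: no, aabb/ab meet in 1 with "b" left. 1a->1: ok.
ab: 1b undefined. 1b->0: ok.
All examples now run through 2 states with every (state, symbol) defined. Accept strings end in {1}, Reject strings end in {0}; accept={1}.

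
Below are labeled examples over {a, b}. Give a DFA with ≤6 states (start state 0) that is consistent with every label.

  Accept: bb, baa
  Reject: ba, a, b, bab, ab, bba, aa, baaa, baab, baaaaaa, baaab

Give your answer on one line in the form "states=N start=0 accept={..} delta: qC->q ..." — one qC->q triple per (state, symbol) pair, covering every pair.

states=4 start=0 accept={3} delta: 0a->0 0b->1 1a->2 1b->3 2a->3 2b->0 3a->0 3b->0

Fold the examples into a partial DFA from state 0: repeatedly fix the first undefined (state, symbol) met by the shortest-then-alphabetical prefix, trying targets in increasing order and rejecting any under which an Accept and a Reject string meet in one state with the same remainder; add a state when all current targets are rejected. Accepting states are where Accept strings end.
a: 0a undefined. 0a->0: ok.
b: 0b undefined. 0b->0: no, bb/ba meet in 0. Open state 1: 0b->1.
ba: 1a undefined. 1a->0: no, baa/ba meet in 0. 1a->1: no, bb/bab meet in 1 with "b" left. Open state 2: 1a->2.
bb: 1b undefined. 1b->0: no, bb/a meet in 0. 1b->1: no, bb/b meet in 1. 1b->2: no, bb/ba meet in 2. Open state 3: 1b->3.
baa: 2a undefined. 2a->0: no, baa/a meet in 0. 2a->1: no, bb/baab meet in 3. 2a->2: no, baa/ba meet in 2. 2a->3: ok.
bab: 2b undefined. 2b->0: ok.
bba: 3a undefined. 3a->0: ok.
baab: 3b undefined. 3b->0: ok.
All examples now run through 4 states with every (state, symbol) defined. Accept strings end in {3}, Reject strings end in {0,1,2}; accept={3}.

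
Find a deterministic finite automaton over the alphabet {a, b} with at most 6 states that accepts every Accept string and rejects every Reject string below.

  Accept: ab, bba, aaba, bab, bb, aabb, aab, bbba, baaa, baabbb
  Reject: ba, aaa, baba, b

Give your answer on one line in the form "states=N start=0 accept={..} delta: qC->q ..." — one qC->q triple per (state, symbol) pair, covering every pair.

Grow the machine one transition at a time. Run the examples from 0; the earliest place one falls off (shortest prefix, ties alphabetical) gets sent to the lowest-numbered state that keeps every Accept/Reject pair distinguishable — a pair clashes when both reach the same state with identical unread suffix — and to a fresh state only if none does.
a: 0a undefined. 0a->0: no, ab/b meet in 0 with "b" left. Open state 1: 0a->1.
b: 0b undefined. 0b->0: no, bba/ba meet in 1. 0b->1: no, aaba/baba meet in 1 with "aba" left. Open state 2: 0b->2.
aa: 1a undefined. 1a->0: no, aaba/ba meet in 2 with "a" left. 1a->1: ok.
ab: 1b undefined. 1b->0: no, aaba/aaa meet in 1. 1b->1: no, ab/aaa meet in 1. 1b->2: no, ab/b meet in 2. Open state 3: 1b->3.
ba: 2a undefined. 2a->0: no, bab/b meet in 2. 2a->1: no, aaba/baba meet in 3 with "a" left. 2a->2: no, bba/baba meet in 2 with "ba" left. 2a->3: no, ab/ba meet in 3. Open state 4: 2a->4.
bb: 2b undefined. 2b->0: no, bba/aaa meet in 1. 2b->1: no, bba/aaa meet in 1. 2b->2: no, bba/ba meet in 4. 2b->3: ok.
baa: 4a undefined. 4a->0: no, baaa/aaa meet in 1. 4a->1: no, baaa/aaa meet in 1. 4a->2: no, baaa/ba meet in 4. 4a->3: ok.
bab: 4b undefined. 4b->0: ok.
bba: 3a undefined. 3a->0: ok.
bbb: 3b undefined. 3b->0: no, bbba/aaa meet in 1. 3b->1: no, aabb/aaa meet in 1. 3b->2: no, aabb/b meet in 2. 3b->3: ok.
All examples now run through 5 states with every (state, symbol) defined. Accept strings end in {0,3}, Reject strings end in {1,2,4}; accept={0,3}.

states=5 start=0 accept={0,3} delta: 0a->1 0b->2 1a->1 1b->3 2a->4 2b->3 3a->0 3b->3 4a->3 4b->0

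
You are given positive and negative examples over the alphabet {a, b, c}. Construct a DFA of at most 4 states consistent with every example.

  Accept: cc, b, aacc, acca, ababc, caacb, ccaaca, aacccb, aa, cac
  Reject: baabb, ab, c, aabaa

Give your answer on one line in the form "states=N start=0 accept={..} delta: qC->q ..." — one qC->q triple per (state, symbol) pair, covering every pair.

states=4 start=0 accept={0,2,3} delta: 0a->1 0b->0 0c->1 1a->2 1b->1 1c->0 2a->1 2b->1 2c->3 3a->0 3b->0 3c->2

Grow the machine one transition at a time. Run the examples from 0; the earliest place one falls off (shortest prefix, ties alphabetical) gets sent to the lowest-numbered state that keeps every Accept/Reject pair distinguishable — a pair clashes when both reach the same state with identical unread suffix — and to a fresh state only if none does.
a: 0a undefined. 0a->0: no, b/ab meet in 0 with "b" left. Open state 1: 0a->1.
b: 0b undefined. 0b->0: ok.
c: 0c undefined. 0c->0: no, cc/c meet in 0. 0c->1: ok.
aa: 1a undefined. 1a->0: no, b/baabb meet in 0. 1a->1: no, aa/c meet in 1. Open state 2: 1a->2.
ab: 1b undefined. 1b->0: no, b/ab meet in 0. 1b->1: ok.
ac: 1c undefined. 1c->0: ok.
aab: 2b undefined. 2b->0: no, cc/baabb meet in 0. 2b->1: ok.
aac: 2c undefined. 2c->0: no, aacc/baabb meet in 1. 2c->1: no, aacccb/baabb meet in 1. 2c->2: no, ccaaca/aabaa meet in 2 with "a" left. Open state 3: 2c->3.
caa: 2a undefined. 2a->0: no, cc/aabaa meet in 0. 2a->1: ok.
aacc: 3c undefined. 3c->0: no, aacccb/baabb meet in 1. 3c->1: no, aacc/baabb meet in 1. 3c->2: ok.
aacccb: 3b undefined. 3b->0: ok.
ccaaca: 3a undefined. 3a->0: ok.
All examples now run through 4 states with every (state, symbol) defined. Accept strings end in {0,2,3}, Reject strings end in {1}; accept={0,2,3}.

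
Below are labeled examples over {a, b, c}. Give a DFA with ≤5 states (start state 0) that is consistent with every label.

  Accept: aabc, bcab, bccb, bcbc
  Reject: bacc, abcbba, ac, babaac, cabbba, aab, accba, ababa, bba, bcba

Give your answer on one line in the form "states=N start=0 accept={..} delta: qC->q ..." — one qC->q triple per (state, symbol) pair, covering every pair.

State merging on the prefix tree: take the shortest (then alphabetical) example prefix whose next move is undefined and point that move at state 0, else 1, else 2, ...; a target is out if some Accept/Reject pair would then sit in one state with the same input left (inseparable). If every existing state is out, open a new one.
a: 0a undefined. 0a->0: ok.
b: 0b undefined. 0b->0: no, aabc/ac meet in 0 with "c" left. Open state 1: 0b->1.
c: 0c undefined. 0c->0: ok.
ba: 1a undefined. 1a->0: ok.
bb: 1b undefined. 1b->0: ok.
bc: 1c undefined. 1c->0: no, aabc/bacc meet in 0. 1c->1: no, aabc/aab meet in 1. Open state 2: 1c->2.
bca: 2a undefined. 2a->0: no, bcab/aab meet in 1. 2a->1: no, bcab/bacc meet in 0. 2a->2: ok.
bcb: 2b undefined. 2b->0: no, bcab/bacc meet in 0. 2b->1: no, bcab/aab meet in 1. 2b->2: no, aabc/abcbba meet in 2. Open state 3: 2b->3.
bcc: 2c undefined. 2c->0: no, bccb/aab meet in 1. 2c->1: no, bccb/bacc meet in 0. 2c->2: ok.
bcba: 3a undefined. 3a->0: ok.
bcbc: 3c undefined. 3c->0: no, bcbc/bacc meet in 0. 3c->1: no, bcbc/aab meet in 1. 3c->2: ok.
abcbb: 3b undefined. 3b->0: ok.
All examples now run through 4 states with every (state, symbol) defined. Accept strings end in {2,3}, Reject strings end in {0,1}; accept={2,3}.

states=4 start=0 accept={2,3} delta: 0a->0 0b->1 0c->0 1a->0 1b->0 1c->2 2a->2 2b->3 2c->2 3a->0 3b->0 3c->2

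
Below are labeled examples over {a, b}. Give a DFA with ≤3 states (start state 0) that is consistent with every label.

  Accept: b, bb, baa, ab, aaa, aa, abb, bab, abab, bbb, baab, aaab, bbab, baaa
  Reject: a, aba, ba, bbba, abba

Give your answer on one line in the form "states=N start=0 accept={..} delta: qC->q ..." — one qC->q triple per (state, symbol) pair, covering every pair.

State merging on the prefix tree: take the shortest (then alphabetical) example prefix whose next move is undefined and point that move at state 0, else 1, else 2, ...; a target is out if some Accept/Reject pair would then sit in one state with the same input left (inseparable). If every existing state is out, open a new one.
a: 0a undefined. 0a->0: no, aaa/a meet in 0. Open state 1: 0a->1.
b: 0b undefined. 0b->0: ok.
aa: 1a undefined. 1a->0: no, aaa/a meet in 1. 1a->1: no, baa/a meet in 1. Open state 2: 1a->2.
ab: 1b undefined. 1b->0: ok.
aaa: 2a undefined. 2a->0: ok.
baab: 2b undefined. 2b->0: ok.
All examples now run through 3 states with every (state, symbol) defined. Accept strings end in {0,2}, Reject strings end in {1}; accept={0,2}.

states=3 start=0 accept={0,2} delta: 0a->1 0b->0 1a->2 1b->0 2a->0 2b->0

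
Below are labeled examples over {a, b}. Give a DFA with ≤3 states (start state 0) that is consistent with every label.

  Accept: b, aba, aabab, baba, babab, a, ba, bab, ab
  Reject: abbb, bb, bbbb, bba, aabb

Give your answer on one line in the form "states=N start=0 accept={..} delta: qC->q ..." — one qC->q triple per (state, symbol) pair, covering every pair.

states=3 start=0 accept={0,1} delta: 0a->0 0b->1 1a->0 1b->2 2a->2 2b->2

State merging on the prefix tree: take the shortest (then alphabetical) example prefix whose next move is undefined and point that move at state 0, else 1, else 2, ...; a target is out if some Accept/Reject pair would then sit in one state with the same input left (inseparable). If every existing state is out, open a new one.
a: 0a undefined. 0a->0: ok.
b: 0b undefined. 0b->0: no, b/abbb meet in 0. Open state 1: 0b->1.
ba: 1a undefined. 1a->0: ok.
bb: 1b undefined. 1b->0: no, b/abbb meet in 1. 1b->1: no, b/abbb meet in 1. Open state 2: 1b->2.
bba: 2a undefined. 2a->0: no, aba/bba meet in 0. 2a->1: no, b/bba meet in 1. 2a->2: ok.
bbb: 2b undefined. 2b->0: no, b/bbbb meet in 1. 2b->1: no, b/abbb meet in 1. 2b->2: ok.
All examples now run through 3 states with every (state, symbol) defined. Accept strings end in {0,1}, Reject strings end in {2}; accept={0,1}.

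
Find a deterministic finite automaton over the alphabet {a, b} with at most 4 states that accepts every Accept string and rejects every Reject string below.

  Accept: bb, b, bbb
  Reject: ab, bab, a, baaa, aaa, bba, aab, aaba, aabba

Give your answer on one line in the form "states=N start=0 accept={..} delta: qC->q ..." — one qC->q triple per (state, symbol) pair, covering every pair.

State merging on the prefix tree: take the shortest (then alphabetical) example prefix whose next move is undefined and point that move at state 0, else 1, else 2, ...; a target is out if some Accept/Reject pair would then sit in one state with the same input left (inseparable). If every existing state is out, open a new one.
a: 0a undefined. 0a->0: no, b/ab meet in 0 with "b" left. Open state 1: 0a->1.
b: 0b undefined. 0b->0: ok.
aa: 1a undefined. 1a->0: no, bb/aab meet in 0. 1a->1: ok.
ab: 1b undefined. 1b->0: no, bb/ab meet in 0. 1b->1: ok.
All examples now run through 2 states with every (state, symbol) defined. Accept strings end in {0}, Reject strings end in {1}; accept={0}.

states=2 start=0 accept={0} delta: 0a->1 0b->0 1a->1 1b->1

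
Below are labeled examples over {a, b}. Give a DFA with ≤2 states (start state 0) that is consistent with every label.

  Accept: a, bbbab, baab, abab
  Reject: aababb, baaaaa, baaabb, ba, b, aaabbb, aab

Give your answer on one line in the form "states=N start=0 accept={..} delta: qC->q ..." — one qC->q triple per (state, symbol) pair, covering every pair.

Grow the machine one transition at a time. Run the examples from 0; the earliest place one falls off (shortest prefix, ties alphabetical) gets sent to the lowest-numbered state that keeps every Accept/Reject pair distinguishable — a pair clashes when both reach the same state with identical unread suffix — and to a fresh state only if none does.
a: 0a undefined. 0a->0: ok.
b: 0b undefined. 0b->0: no, a/aababb meet in 0. Open state 1: 0b->1.
ba: 1a undefined. 1a->0: no, a/baaaaa meet in 0. 1a->1: ok.
bb: 1b undefined. 1b->0: ok.
All examples now run through 2 states with every (state, symbol) defined. Accept strings end in {0}, Reject strings end in {1}; accept={0}.

states=2 start=0 accept={0} delta: 0a->0 0b->1 1a->1 1b->0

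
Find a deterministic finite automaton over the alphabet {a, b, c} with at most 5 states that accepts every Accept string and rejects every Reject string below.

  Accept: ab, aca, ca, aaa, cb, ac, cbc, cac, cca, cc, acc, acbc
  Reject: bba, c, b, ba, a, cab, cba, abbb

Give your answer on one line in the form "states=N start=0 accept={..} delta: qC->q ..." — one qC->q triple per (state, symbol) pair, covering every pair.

states=4 start=0 accept={2,3} delta: 0a->1 0b->0 0c->1 1a->2 1b->3 1c->2 2a->2 2b->1 2c->2 3a->0 3b->0 3c->2

State merging on the prefix tree: take the shortest (then alphabetical) example prefix whose next move is undefined and point that move at state 0, else 1, else 2, ...; a target is out if some Accept/Reject pair would then sit in one state with the same input left (inseparable). If every existing state is out, open a new one.
a: 0a undefined. 0a->0: no, ab/b meet in 0 with "b" left. Open state 1: 0a->1.
b: 0b undefined. 0b->0: ok.
c: 0c undefined. 0c->0: no, ab/cab meet in 1 with "b" left. 0c->1: ok.
aa: 1a undefined. 1a->0: no, ca/b meet in 0. 1a->1: no, ab/cab meet in 1 with "b" left. Open state 2: 1a->2.
ab: 1b undefined. 1b->0: no, ab/b meet in 0. 1b->1: no, ab/bba meet in 1. 1b->2: no, aaa/cba meet in 2 with "a" left. Open state 3: 1b->3.
ac: 1c undefined. 1c->0: no, aca/bba meet in 1. 1c->1: no, ac/bba meet in 1. 1c->2: ok.
aaa: 2a undefined. 2a->0: no, aca/b meet in 0. 2a->1: no, aca/bba meet in 1. 2a->2: ok.
abb: 3b undefined. 3b->0: ok.
acb: 2b undefined. 2b->0: no, acbc/bba meet in 1. 2b->1: ok.
acc: 2c undefined. 2c->0: no, cac/b meet in 0. 2c->1: no, cac/bba meet in 1. 2c->2: ok.
cba: 3a undefined. 3a->0: ok.
cbc: 3c undefined. 3c->0: no, cbc/b meet in 0. 3c->1: no, cbc/bba meet in 1. 3c->2: ok.
All examples now run through 4 states with every (state, symbol) defined. Accept strings end in {2,3}, Reject strings end in {0,1}; accept={2,3}.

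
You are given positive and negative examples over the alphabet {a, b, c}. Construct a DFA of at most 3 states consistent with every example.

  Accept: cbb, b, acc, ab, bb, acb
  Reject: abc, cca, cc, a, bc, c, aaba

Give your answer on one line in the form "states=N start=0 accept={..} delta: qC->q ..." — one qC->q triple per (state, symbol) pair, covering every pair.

states=3 start=0 accept={0} delta: 0a->1 0b->0 0c->1 1a->0 1b->0 1c->2 2a->1 2b->0 2c->0

State merging on the prefix tree: take the shortest (then alphabetical) example prefix whose next move is undefined and point that move at state 0, else 1, else 2, ...; a target is out if some Accept/Reject pair would then sit in one state with the same input left (inseparable). If every existing state is out, open a new one.
a: 0a undefined. 0a->0: no, acc/cc meet in 0 with "cc" left. Open state 1: 0a->1.
b: 0b undefined. 0b->0: ok.
c: 0c undefined. 0c->0: no, cbb/cc meet in 0. 0c->1: ok.
aa: 1a undefined. 1a->0: ok.
ab: 1b undefined. 1b->0: ok.
ac: 1c undefined. 1c->0: no, cbb/cc meet in 0. 1c->1: no, cbb/cca meet in 0. Open state 2: 1c->2.
acb: 2b undefined. 2b->0: ok.
acc: 2c undefined. 2c->0: ok.
cca: 2a undefined. 2a->0: no, cbb/cca meet in 0. 2a->1: ok.
All examples now run through 3 states with every (state, symbol) defined. Accept strings end in {0}, Reject strings end in {1,2}; accept={0}.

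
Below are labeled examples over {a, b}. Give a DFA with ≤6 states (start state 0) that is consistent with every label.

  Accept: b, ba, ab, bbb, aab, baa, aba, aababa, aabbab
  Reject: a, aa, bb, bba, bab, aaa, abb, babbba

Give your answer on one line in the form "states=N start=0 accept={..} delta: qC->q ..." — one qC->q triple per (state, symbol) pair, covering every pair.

Fold the examples into a partial DFA from state 0: repeatedly fix the first undefined (state, symbol) met by the shortest-then-alphabetical prefix, trying targets in increasing order and rejecting any under which an Accept and a Reject string meet in one state with the same remainder; add a state when all current targets are rejected. Accepting states are where Accept strings end.
a: 0a undefined. 0a->0: ok.
b: 0b undefined. 0b->0: no, b/a meet in 0. Open state 1: 0b->1.
ba: 1a undefined. 1a->0: no, b/bab meet in 1. 1a->1: no, aababa/bba meet in 1 with "ba" left. Open state 2: 1a->2.
bb: 1b undefined. 1b->0: ok.
baa: 2a undefined. 2a->0: no, baa/a meet in 0. 2a->1: ok.
bab: 2b undefined. 2b->0: no, aababa/a meet in 0. 2b->1: no, b/bab meet in 1. 2b->2: no, b/babbba meet in 1. Open state 3: 2b->3.
babb: 3b undefined. 3b->0: no, ba/babbba meet in 2. 3b->1: ok.
aababa: 3a undefined. 3a->0: no, aababa/a meet in 0. 3a->1: ok.
All examples now run through 4 states with every (state, symbol) defined. Accept strings end in {1,2}, Reject strings end in {0,3}; accept={1,2}.

states=4 start=0 accept={1,2} delta: 0a->0 0b->1 1a->2 1b->0 2a->1 2b->3 3a->1 3b->1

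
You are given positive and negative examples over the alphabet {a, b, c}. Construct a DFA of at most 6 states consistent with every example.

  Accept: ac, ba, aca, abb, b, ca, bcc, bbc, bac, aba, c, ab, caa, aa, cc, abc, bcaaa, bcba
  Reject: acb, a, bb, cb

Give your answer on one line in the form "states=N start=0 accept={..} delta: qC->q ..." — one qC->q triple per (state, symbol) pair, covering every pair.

State merging on the prefix tree: take the shortest (then alphabetical) example prefix whose next move is undefined and point that move at state 0, else 1, else 2, ...; a target is out if some Accept/Reject pair would then sit in one state with the same input left (inseparable). If every existing state is out, open a new one.
a: 0a undefined. 0a->0: no, abb/bb meet in 0 with "bb" left. Open state 1: 0a->1.
b: 0b undefined. 0b->0: no, ba/a meet in 1. 0b->1: no, b/a meet in 1. Open state 2: 0b->2.
c: 0c undefined. 0c->0: no, b/cb meet in 2. 0c->1: no, c/a meet in 1. 0c->2: ok.
aa: 1a undefined. 1a->0: ok.
ab: 1b undefined. 1b->0: no, aba/a meet in 1. 1b->1: no, abb/a meet in 1. 1b->2: no, abb/bb meet in 2 with "b" left. Open state 3: 1b->3.
ac: 1c undefined. 1c->0: no, aca/a meet in 1. 1c->1: no, ac/a meet in 1. 1c->2: ok.
ba: 2a undefined. 2a->0: no, caa/a meet in 1. 2a->1: no, ba/a meet in 1. 2a->2: ok.
bb: 2b undefined. 2b->0: no, aa/acb meet in 0. 2b->1: ok.
bc: 2c undefined. 2c->0: no, bcaaa/acb meet in 1. 2c->1: no, bac/acb meet in 1. 2c->2: ok.
aba: 3a undefined. 3a->0: ok.
abb: 3b undefined. 3b->0: ok.
abc: 3c undefined. 3c->0: ok.
All examples now run through 4 states with every (state, symbol) defined. Accept strings end in {0,2,3}, Reject strings end in {1}; accept={0,2,3}.

states=4 start=0 accept={0,2,3} delta: 0a->1 0b->2 0c->2 1a->0 1b->3 1c->2 2a->2 2b->1 2c->2 3a->0 3b->0 3c->0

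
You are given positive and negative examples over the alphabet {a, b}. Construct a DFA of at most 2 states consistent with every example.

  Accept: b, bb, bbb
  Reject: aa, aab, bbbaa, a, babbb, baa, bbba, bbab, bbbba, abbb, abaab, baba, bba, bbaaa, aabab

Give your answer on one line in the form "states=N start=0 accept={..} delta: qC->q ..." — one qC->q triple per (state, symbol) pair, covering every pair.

Grow the machine one transition at a time. Run the examples from 0; the earliest place one falls off (shortest prefix, ties alphabetical) gets sent to the lowest-numbered state that keeps every Accept/Reject pair distinguishable — a pair clashes when both reach the same state with identical unread suffix — and to a fresh state only if none does.
a: 0a undefined. 0a->0: no, b/aab meet in 0 with "b" left. Open state 1: 0a->1.
b: 0b undefined. 0b->0: ok.
aa: 1a undefined. 1a->0: no, b/aa meet in 0. 1a->1: ok.
ab: 1b undefined. 1b->0: no, b/aab meet in 0. 1b->1: ok.
All examples now run through 2 states with every (state, symbol) defined. Accept strings end in {0}, Reject strings end in {1}; accept={0}.

states=2 start=0 accept={0} delta: 0a->1 0b->0 1a->1 1b->1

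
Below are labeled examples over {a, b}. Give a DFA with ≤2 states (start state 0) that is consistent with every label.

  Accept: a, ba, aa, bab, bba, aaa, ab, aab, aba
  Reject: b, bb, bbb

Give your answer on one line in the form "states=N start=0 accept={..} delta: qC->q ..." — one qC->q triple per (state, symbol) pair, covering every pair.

states=2 start=0 accept={1} delta: 0a->1 0b->0 1a->1 1b->1

State merging on the prefix tree: take the shortest (then alphabetical) example prefix whose next move is undefined and point that move at state 0, else 1, else 2, ...; a target is out if some Accept/Reject pair would then sit in one state with the same input left (inseparable). If every existing state is out, open a new one.
a: 0a undefined. 0a->0: no, ab/b meet in 0 with "b" left. Open state 1: 0a->1.
b: 0b undefined. 0b->0: ok.
aa: 1a undefined. 1a->0: no, aa/b meet in 0. 1a->1: ok.
ab: 1b undefined. 1b->0: no, bab/b meet in 0. 1b->1: ok.
All examples now run through 2 states with every (state, symbol) defined. Accept strings end in {1}, Reject strings end in {0}; accept={1}.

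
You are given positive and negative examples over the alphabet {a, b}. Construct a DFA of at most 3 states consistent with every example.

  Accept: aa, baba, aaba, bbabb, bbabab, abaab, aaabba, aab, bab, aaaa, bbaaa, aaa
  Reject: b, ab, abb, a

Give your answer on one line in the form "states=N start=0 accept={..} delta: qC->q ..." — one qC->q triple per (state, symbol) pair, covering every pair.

states=3 start=0 accept={2} delta: 0a->1 0b->1 1a->2 1b->1 2a->2 2b->2

Grow the machine one transition at a time. Run the examples from 0; the earliest place one falls off (shortest prefix, ties alphabetical) gets sent to the lowest-numbered state that keeps every Accept/Reject pair distinguishable — a pair clashes when both reach the same state with identical unread suffix — and to a fresh state only if none does.
a: 0a undefined. 0a->0: no, aa/a meet in 0. Open state 1: 0a->1.
b: 0b undefined. 0b->0: no, bbabb/abb meet in 1 with "bb" left. 0b->1: ok.
aa: 1a undefined. 1a->0: no, aab/b meet in 1. 1a->1: no, aa/b meet in 1. Open state 2: 1a->2.
ab: 1b undefined. 1b->0: no, bbabb/b meet in 1. 1b->1: ok.
aaa: 2a undefined. 2a->0: no, abaab/b meet in 1. 2a->1: no, abaab/b meet in 1. 2a->2: ok.
aab: 2b undefined. 2b->0: no, baba/b meet in 1. 2b->1: no, bbabb/b meet in 1. 2b->2: ok.
All examples now run through 3 states with every (state, symbol) defined. Accept strings end in {2}, Reject strings end in {1}; accept={2}.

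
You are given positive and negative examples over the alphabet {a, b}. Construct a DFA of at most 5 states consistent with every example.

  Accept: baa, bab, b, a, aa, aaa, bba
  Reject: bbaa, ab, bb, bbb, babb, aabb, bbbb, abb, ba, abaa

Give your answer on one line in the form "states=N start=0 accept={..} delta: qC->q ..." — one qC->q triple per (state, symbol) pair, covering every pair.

State merging on the prefix tree: take the shortest (then alphabetical) example prefix whose next move is undefined and point that move at state 0, else 1, else 2, ...; a target is out if some Accept/Reject pair would then sit in one state with the same input left (inseparable). If every existing state is out, open a new one.
a: 0a undefined. 0a->0: no, baa/abaa meet in 0 with "baa" left. Open state 1: 0a->1.
b: 0b undefined. 0b->0: no, baa/bbaa meet in 1 with "a" left. 0b->1: no, aa/ba meet in 1 with "a" left. Open state 2: 0b->2.
aa: 1a undefined. 1a->0: ok.
ab: 1b undefined. 1b->0: no, b/abb meet in 2. 1b->1: no, a/ab meet in 1. 1b->2: no, baa/abaa meet in 2 with "aa" left. Open state 3: 1b->3.
ba: 2a undefined. 2a->0: no, aa/ba meet in 0. 2a->1: no, bab/ab meet in 3. 2a->2: no, baa/ba meet in 2. 2a->3: no, bab/abb meet in 3 with "b" left. Open state 4: 2a->4.
bb: 2b undefined. 2b->0: no, b/bbb meet in 2. 2b->1: no, a/bbaa meet in 1. 2b->2: no, baa/bbaa meet in 4 with "a" left. 2b->3: ok.
aba: 3a undefined. 3a->0: no, a/bbaa meet in 1. 3a->1: no, aa/bbaa meet in 0. 3a->2: ok.
abb: 3b undefined. 3b->0: no, b/bbbb meet in 2. 3b->1: no, a/bbb meet in 1. 3b->2: no, b/bbb meet in 2. 3b->3: ok.
baa: 4a undefined. 4a->0: ok.
bab: 4b undefined. 4b->0: no, b/babb meet in 2. 4b->1: ok.
All examples now run through 5 states with every (state, symbol) defined. Accept strings end in {0,1,2}, Reject strings end in {3,4}; accept={0,1,2}.

states=5 start=0 accept={0,1,2} delta: 0a->1 0b->2 1a->0 1b->3 2a->4 2b->3 3a->2 3b->3 4a->0 4b->1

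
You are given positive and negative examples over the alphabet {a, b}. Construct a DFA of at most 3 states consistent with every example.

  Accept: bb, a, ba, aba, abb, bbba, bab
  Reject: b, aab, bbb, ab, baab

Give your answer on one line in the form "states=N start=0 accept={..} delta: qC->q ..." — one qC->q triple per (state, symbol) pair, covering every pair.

Grow the machine one transition at a time. Run the examples from 0; the earliest place one falls off (shortest prefix, ties alphabetical) gets sent to the lowest-numbered state that keeps every Accept/Reject pair distinguishable — a pair clashes when both reach the same state with identical unread suffix — and to a fresh state only if none does.
a: 0a undefined. 0a->0: ok.
b: 0b undefined. 0b->0: no, bb/b meet in 0. Open state 1: 0b->1.
ba: 1a undefined. 1a->0: no, bab/b meet in 1. 1a->1: no, bb/baab meet in 1 with "b" left. Open state 2: 1a->2.
bb: 1b undefined. 1b->0: ok.
baa: 2a undefined. 2a->0: ok.
bab: 2b undefined. 2b->0: ok.
All examples now run through 3 states with every (state, symbol) defined. Accept strings end in {0,2}, Reject strings end in {1}; accept={0,2}.

states=3 start=0 accept={0,2} delta: 0a->0 0b->1 1a->2 1b->0 2a->0 2b->0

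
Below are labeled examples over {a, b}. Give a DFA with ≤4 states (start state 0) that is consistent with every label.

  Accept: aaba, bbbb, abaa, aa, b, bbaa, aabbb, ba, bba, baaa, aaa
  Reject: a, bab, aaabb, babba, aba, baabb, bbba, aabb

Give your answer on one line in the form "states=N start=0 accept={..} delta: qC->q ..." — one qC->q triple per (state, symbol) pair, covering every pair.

Grow the machine one transition at a time. Run the examples from 0; the earliest place one falls off (shortest prefix, ties alphabetical) gets sent to the lowest-numbered state that keeps every Accept/Reject pair distinguishable — a pair clashes when both reach the same state with identical unread suffix — and to a fresh state only if none does.
a: 0a undefined. 0a->0: no, aaba/aba meet in 0 with "ba" left. Open state 1: 0a->1.
b: 0b undefined. 0b->0: no, ba/a meet in 1. 0b->1: no, b/a meet in 1. Open state 2: 0b->2.
aa: 1a undefined. 1a->0: no, aaa/a meet in 1. 1a->1: no, aaba/aba meet in 1 with "ba" left. 1a->2: ok.
ab: 1b undefined. 1b->0: ok.
ba: 2a undefined. 2a->0: no, aaba/babba meet in 2 with "ba" left. 2a->1: no, abaa/aaabb meet in 2. 2a->2: ok.
bb: 2b undefined. 2b->0: no, aaba/a meet in 1. 2b->1: ok.
All examples now run through 3 states with every (state, symbol) defined. Accept strings end in {2}, Reject strings end in {0,1}; accept={2}.

states=3 start=0 accept={2} delta: 0a->1 0b->2 1a->2 1b->0 2a->2 2b->1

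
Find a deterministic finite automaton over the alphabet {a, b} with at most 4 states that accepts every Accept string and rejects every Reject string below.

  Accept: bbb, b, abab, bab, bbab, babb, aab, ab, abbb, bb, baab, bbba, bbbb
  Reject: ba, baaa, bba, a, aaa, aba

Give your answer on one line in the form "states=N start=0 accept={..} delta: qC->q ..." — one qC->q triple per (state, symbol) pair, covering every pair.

states=4 start=0 accept={1,2,3} delta: 0a->0 0b->1 1a->0 1b->2 2a->0 2b->3 3a->1 3b->1

Grow the machine one transition at a time. Run the examples from 0; the earliest place one falls off (shortest prefix, ties alphabetical) gets sent to the lowest-numbered state that keeps every Accept/Reject pair distinguishable — a pair clashes when both reach the same state with identical unread suffix — and to a fresh state only if none does.
a: 0a undefined. 0a->0: ok.
b: 0b undefined. 0b->0: no, bbb/ba meet in 0. Open state 1: 0b->1.
ba: 1a undefined. 1a->0: ok.
bb: 1b undefined. 1b->0: no, babb/ba meet in 0. 1b->1: no, bbba/ba meet in 0. Open state 2: 1b->2.
bba: 2a undefined. 2a->0: ok.
bbb: 2b undefined. 2b->0: no, bbb/ba meet in 0. 2b->1: no, bbba/ba meet in 0. 2b->2: no, bbba/ba meet in 0. Open state 3: 2b->3.
bbba: 3a undefined. 3a->0: no, bbba/ba meet in 0. 3a->1: ok.
bbbb: 3b undefined. 3b->0: no, bbbb/ba meet in 0. 3b->1: ok.
All examples now run through 4 states with every (state, symbol) defined. Accept strings end in {1,2,3}, Reject strings end in {0}; accept={1,2,3}.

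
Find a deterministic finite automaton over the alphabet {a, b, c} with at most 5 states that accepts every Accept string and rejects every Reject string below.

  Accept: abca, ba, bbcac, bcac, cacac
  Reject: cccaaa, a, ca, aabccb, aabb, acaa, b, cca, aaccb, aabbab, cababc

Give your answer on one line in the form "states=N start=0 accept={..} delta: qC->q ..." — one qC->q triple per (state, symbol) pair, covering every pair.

states=3 start=0 accept={2} delta: 0a->0 0b->1 0c->2 1a->2 1b->0 1c->1 2a->0 2b->1 2c->2

State merging on the prefix tree: take the shortest (then alphabetical) example prefix whose next move is undefined and point that move at state 0, else 1, else 2, ...; a target is out if some Accept/Reject pair would then sit in one state with the same input left (inseparable). If every existing state is out, open a new one.
a: 0a undefined. 0a->0: ok.
b: 0b undefined. 0b->0: no, abca/ca meet in 0 with "ca" left. Open state 1: 0b->1.
c: 0c undefined. 0c->0: no, cacac/cccaaa meet in 0. 0c->1: no, abca/cca meet in 1 with "ca" left. Open state 2: 0c->2.
ba: 1a undefined. 1a->0: no, ba/a meet in 0. 1a->1: no, ba/b meet in 1. 1a->2: ok.
bb: 1b undefined. 1b->0: ok.
bc: 1c undefined. 1c->0: no, abca/a meet in 0. 1c->1: ok.
ca: 2a undefined. 2a->0: ok.
cc: 2c undefined. 2c->0: no, bcac/cccaaa meet in 0. 2c->1: no, abca/cca meet in 2. 2c->2: ok.
aaccb: 2b undefined. 2b->0: no, abca/cababc meet in 2. 2b->1: ok.
All examples now run through 3 states with every (state, symbol) defined. Accept strings end in {2}, Reject strings end in {0,1}; accept={2}.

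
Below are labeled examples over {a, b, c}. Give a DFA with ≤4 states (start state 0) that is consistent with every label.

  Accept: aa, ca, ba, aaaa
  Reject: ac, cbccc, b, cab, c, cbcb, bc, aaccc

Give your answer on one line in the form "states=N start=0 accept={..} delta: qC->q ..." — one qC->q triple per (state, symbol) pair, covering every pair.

states=2 start=0 accept={0} delta: 0a->0 0b->1 0c->1 1a->0 1b->1 1c->1

Grow the machine one transition at a time. Run the examples from 0; the earliest place one falls off (shortest prefix, ties alphabetical) gets sent to the lowest-numbered state that keeps every Accept/Reject pair distinguishable — a pair clashes when both reach the same state with identical unread suffix — and to a fresh state only if none does.
a: 0a undefined. 0a->0: ok.
b: 0b undefined. 0b->0: no, aa/b meet in 0. Open state 1: 0b->1.
c: 0c undefined. 0c->0: no, aa/ac meet in 0. 0c->1: ok.
ba: 1a undefined. 1a->0: ok.
bc: 1c undefined. 1c->0: no, aa/bc meet in 0. 1c->1: ok.
cb: 1b undefined. 1b->0: no, aa/cbcb meet in 0. 1b->1: ok.
All examples now run through 2 states with every (state, symbol) defined. Accept strings end in {0}, Reject strings end in {1}; accept={0}.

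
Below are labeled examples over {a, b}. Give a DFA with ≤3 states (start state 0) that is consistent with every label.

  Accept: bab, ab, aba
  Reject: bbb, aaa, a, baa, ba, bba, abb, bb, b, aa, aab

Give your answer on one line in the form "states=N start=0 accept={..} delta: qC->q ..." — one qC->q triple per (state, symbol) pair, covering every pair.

Fold the examples into a partial DFA from state 0: repeatedly fix the first undefined (state, symbol) met by the shortest-then-alphabetical prefix, trying targets in increasing order and rejecting any under which an Accept and a Reject string meet in one state with the same remainder; add a state when all current targets are rejected. Accepting states are where Accept strings end.
a: 0a undefined. 0a->0: no, ab/b meet in 0 with "b" left. Open state 1: 0a->1.
b: 0b undefined. 0b->0: ok.
aa: 1a undefined. 1a->0: ok.
ab: 1b undefined. 1b->0: no, bab/bbb meet in 0. 1b->1: no, bab/aaa meet in 1. Open state 2: 1b->2.
aba: 2a undefined. 2a->0: no, aba/bbb meet in 0. 2a->1: no, aba/aaa meet in 1. 2a->2: ok.
abb: 2b undefined. 2b->0: ok.
All examples now run through 3 states with every (state, symbol) defined. Accept strings end in {2}, Reject strings end in {0,1}; accept={2}.

states=3 start=0 accept={2} delta: 0a->1 0b->0 1a->0 1b->2 2a->2 2b->0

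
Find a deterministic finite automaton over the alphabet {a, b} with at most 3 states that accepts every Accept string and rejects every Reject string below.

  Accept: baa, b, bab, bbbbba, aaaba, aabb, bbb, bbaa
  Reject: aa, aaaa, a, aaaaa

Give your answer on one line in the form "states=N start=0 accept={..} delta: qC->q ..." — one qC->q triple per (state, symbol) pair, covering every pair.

State merging on the prefix tree: take the shortest (then alphabetical) example prefix whose next move is undefined and point that move at state 0, else 1, else 2, ...; a target is out if some Accept/Reject pair would then sit in one state with the same input left (inseparable). If every existing state is out, open a new one.
a: 0a undefined. 0a->0: ok.
b: 0b undefined. 0b->0: no, baa/aa meet in 0. Open state 1: 0b->1.
ba: 1a undefined. 1a->0: no, baa/aa meet in 0. 1a->1: ok.
bb: 1b undefined. 1b->0: no, bab/aa meet in 0. 1b->1: ok.
All examples now run through 2 states with every (state, symbol) defined. Accept strings end in {1}, Reject strings end in {0}; accept={1}.

states=2 start=0 accept={1} delta: 0a->0 0b->1 1a->1 1b->1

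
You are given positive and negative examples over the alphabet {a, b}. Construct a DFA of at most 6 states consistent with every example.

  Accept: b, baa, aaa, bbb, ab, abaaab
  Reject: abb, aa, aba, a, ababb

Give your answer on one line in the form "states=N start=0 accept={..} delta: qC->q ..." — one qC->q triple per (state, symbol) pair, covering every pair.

states=4 start=0 accept={2} delta: 0a->1 0b->2 1a->3 1b->2 2a->3 2b->0 3a->2 3b->2

Grow the machine one transition at a time. Run the examples from 0; the earliest place one falls off (shortest prefix, ties alphabetical) gets sent to the lowest-numbered state that keeps every Accept/Reject pair distinguishable — a pair clashes when both reach the same state with identical unread suffix — and to a fresh state only if none does.
a: 0a undefined. 0a->0: no, aaa/aa meet in 0. Open state 1: 0a->1.
b: 0b undefined. 0b->0: no, baa/aa meet in 1 with "a" left. 0b->1: no, b/a meet in 1. Open state 2: 0b->2.
aa: 1a undefined. 1a->0: no, aaa/a meet in 1. 1a->1: no, aaa/aa meet in 1. 1a->2: no, b/aa meet in 2. Open state 3: 1a->3.
ab: 1b undefined. 1b->0: no, b/abb meet in 2. 1b->1: no, ab/abb meet in 1. 1b->2: ok.
ba: 2a undefined. 2a->0: no, baa/a meet in 1. 2a->1: no, baa/aa meet in 3. 2a->2: no, b/aba meet in 2. 2a->3: ok.
bb: 2b undefined. 2b->0: ok.
aaa: 3a undefined. 3a->0: no, baa/abb meet in 0. 3a->1: no, baa/a meet in 1. 3a->2: ok.
abab: 3b undefined. 3b->0: no, b/ababb meet in 2. 3b->1: no, b/ababb meet in 2. 3b->2: ok.
All examples now run through 4 states with every (state, symbol) defined. Accept strings end in {2}, Reject strings end in {0,1,3}; accept={2}.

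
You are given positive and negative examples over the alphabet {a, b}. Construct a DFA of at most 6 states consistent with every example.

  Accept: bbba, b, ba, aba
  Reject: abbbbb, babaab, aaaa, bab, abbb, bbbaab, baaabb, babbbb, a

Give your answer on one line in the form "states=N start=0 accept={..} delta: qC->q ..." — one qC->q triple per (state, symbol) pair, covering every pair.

states=3 start=0 accept={1} delta: 0a->0 0b->1 1a->1 1b->2 2a->1 2b->2

Fold the examples into a partial DFA from state 0: repeatedly fix the first undefined (state, symbol) met by the shortest-then-alphabetical prefix, trying targets in increasing order and rejecting any under which an Accept and a Reject string meet in one state with the same remainder; add a state when all current targets are rejected. Accepting states are where Accept strings end.
a: 0a undefined. 0a->0: ok.
b: 0b undefined. 0b->0: no, bbba/abbbbb meet in 0. Open state 1: 0b->1.
ba: 1a undefined. 1a->0: no, b/babaab meet in 1. 1a->1: ok.
bb: 1b undefined. 1b->0: no, bbba/abbbbb meet in 1. 1b->1: no, bbba/abbbbb meet in 1. Open state 2: 1b->2.
bbb: 2b undefined. 2b->0: no, bbba/aaaa meet in 0. 2b->1: no, bbba/abbbbb meet in 1. 2b->2: ok.
baba: 2a undefined. 2a->0: no, bbba/aaaa meet in 0. 2a->1: ok.
All examples now run through 3 states with every (state, symbol) defined. Accept strings end in {1}, Reject strings end in {0,2}; accept={1}.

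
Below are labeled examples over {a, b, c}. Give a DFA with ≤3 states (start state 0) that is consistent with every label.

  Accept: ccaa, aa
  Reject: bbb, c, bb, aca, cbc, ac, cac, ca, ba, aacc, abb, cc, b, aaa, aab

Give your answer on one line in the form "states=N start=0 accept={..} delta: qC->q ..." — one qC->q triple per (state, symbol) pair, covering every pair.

State merging on the prefix tree: take the shortest (then alphabetical) example prefix whose next move is undefined and point that move at state 0, else 1, else 2, ...; a target is out if some Accept/Reject pair would then sit in one state with the same input left (inseparable). If every existing state is out, open a new one.
a: 0a undefined. 0a->0: no, aa/aaa meet in 0. Open state 1: 0a->1.
b: 0b undefined. 0b->0: ok.
c: 0c undefined. 0c->0: ok.
aa: 1a undefined. 1a->0: no, ccaa/bbb meet in 0. 1a->1: no, ccaa/ca meet in 1. Open state 2: 1a->2.
ab: 1b undefined. 1b->0: ok.
ac: 1c undefined. 1c->0: ok.
aaa: 2a undefined. 2a->0: ok.
aab: 2b undefined. 2b->0: ok.
aac: 2c undefined. 2c->0: ok.
All examples now run through 3 states with every (state, symbol) defined. Accept strings end in {2}, Reject strings end in {0,1}; accept={2}.

states=3 start=0 accept={2} delta: 0a->1 0b->0 0c->0 1a->2 1b->0 1c->0 2a->0 2b->0 2c->0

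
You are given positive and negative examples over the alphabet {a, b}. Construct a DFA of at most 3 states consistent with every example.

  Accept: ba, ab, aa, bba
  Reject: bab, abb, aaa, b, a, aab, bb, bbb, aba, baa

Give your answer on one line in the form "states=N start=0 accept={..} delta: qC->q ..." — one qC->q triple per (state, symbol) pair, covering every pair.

Grow the machine one transition at a time. Run the examples from 0; the earliest place one falls off (shortest prefix, ties alphabetical) gets sent to the lowest-numbered state that keeps every Accept/Reject pair distinguishable — a pair clashes when both reach the same state with identical unread suffix — and to a fresh state only if none does.
a: 0a undefined. 0a->0: no, ba/aba meet in 0 with "ba" left. Open state 1: 0a->1.
b: 0b undefined. 0b->0: no, ba/a meet in 1. 0b->1: no, ab/bb meet in 1 with "b" left. Open state 2: 0b->2.
aa: 1a undefined. 1a->0: ok.
ab: 1b undefined. 1b->0: ok.
ba: 2a undefined. 2a->0: ok.
bb: 2b undefined. 2b->0: no, ba/bb meet in 0. 2b->1: no, ba/bbb meet in 0. 2b->2: ok.
All examples now run through 3 states with every (state, symbol) defined. Accept strings end in {0}, Reject strings end in {1,2}; accept={0}.

states=3 start=0 accept={0} delta: 0a->1 0b->2 1a->0 1b->0 2a->0 2b->2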